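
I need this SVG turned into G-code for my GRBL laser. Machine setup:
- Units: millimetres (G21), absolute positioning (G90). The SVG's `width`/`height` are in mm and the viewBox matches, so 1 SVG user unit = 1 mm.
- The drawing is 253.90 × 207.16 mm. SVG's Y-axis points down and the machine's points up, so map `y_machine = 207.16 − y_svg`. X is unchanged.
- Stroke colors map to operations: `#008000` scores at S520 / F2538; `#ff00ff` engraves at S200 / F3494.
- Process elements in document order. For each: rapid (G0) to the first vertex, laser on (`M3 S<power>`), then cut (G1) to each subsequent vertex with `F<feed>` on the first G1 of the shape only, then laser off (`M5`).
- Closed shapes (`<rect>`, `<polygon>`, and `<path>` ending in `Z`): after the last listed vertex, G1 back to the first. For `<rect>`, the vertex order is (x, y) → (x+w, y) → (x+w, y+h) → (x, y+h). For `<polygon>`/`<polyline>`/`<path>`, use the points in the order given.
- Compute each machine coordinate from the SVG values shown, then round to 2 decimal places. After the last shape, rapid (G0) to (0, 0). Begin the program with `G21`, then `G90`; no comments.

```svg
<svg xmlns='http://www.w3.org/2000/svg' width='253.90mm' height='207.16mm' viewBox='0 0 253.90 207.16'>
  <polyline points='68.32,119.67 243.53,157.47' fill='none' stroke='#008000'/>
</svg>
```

G21
G90
G0 X68.32 Y87.49
M3 S520
G1 X243.53 Y49.69 F2538
M5
G0 X0.00 Y0.00

Since the viewBox matches the mm dimensions, user units are millimetres directly. The only transform is the Y-flip y_m = 207.16 − y_svg.

Shape 1 is a line segment drawn with `<polyline>`. Its stroke #008000 means score at S520, F2538. After flipping Y the toolpath is (68.32,87.49) → (243.53,49.69).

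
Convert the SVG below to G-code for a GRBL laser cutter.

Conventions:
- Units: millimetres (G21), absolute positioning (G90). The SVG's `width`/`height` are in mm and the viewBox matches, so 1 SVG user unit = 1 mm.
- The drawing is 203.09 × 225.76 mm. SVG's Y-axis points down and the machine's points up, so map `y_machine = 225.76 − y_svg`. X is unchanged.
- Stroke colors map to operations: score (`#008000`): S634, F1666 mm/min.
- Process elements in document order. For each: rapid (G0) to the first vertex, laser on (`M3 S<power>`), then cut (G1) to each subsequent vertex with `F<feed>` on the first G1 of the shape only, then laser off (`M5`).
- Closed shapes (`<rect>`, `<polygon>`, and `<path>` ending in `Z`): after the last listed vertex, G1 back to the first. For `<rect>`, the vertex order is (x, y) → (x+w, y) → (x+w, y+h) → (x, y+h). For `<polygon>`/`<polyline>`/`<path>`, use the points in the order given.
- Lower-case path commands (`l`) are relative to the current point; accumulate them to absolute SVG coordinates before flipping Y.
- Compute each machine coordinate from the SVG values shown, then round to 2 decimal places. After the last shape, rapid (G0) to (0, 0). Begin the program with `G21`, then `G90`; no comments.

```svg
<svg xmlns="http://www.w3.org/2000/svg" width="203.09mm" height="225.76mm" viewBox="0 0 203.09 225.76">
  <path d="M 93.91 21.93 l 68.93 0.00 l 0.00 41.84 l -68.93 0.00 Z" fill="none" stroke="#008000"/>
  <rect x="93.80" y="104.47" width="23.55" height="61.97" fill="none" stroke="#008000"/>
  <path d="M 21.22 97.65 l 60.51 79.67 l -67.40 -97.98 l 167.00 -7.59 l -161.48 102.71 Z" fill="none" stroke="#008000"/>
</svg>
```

G21
G90
G0 X93.91 Y203.83
M3 S634
G1 X162.84 Y203.83 F1666
G1 X162.84 Y161.99
G1 X93.91 Y161.99
G1 X93.91 Y203.83
M5
G0 X93.80 Y121.29
M3 S634
G1 X117.35 Y121.29 F1666
G1 X117.35 Y59.32
G1 X93.80 Y59.32
G1 X93.80 Y121.29
M5
G0 X21.22 Y128.11
M3 S634
G1 X81.73 Y48.44 F1666
G1 X14.33 Y146.42
G1 X181.33 Y154.01
G1 X19.85 Y51.30
G1 X21.22 Y128.11
M5
G0 X0.00 Y0.00

viewBox `0 0 203.09 225.76` with mm width/height → 1 unit = 1 mm. Flip: y_m = 225.76 − y_svg.

**Shape 1** — `<path>` rectangle, stroke `#008000` → score (S634, F1666). Machine vertices: (93.91,203.83) → (162.84,203.83) → (162.84,161.99) → (93.91,161.99) → (93.91,203.83). Closed: final G1 returns to the first vertex.

**Shape 2** — `<rect>` rectangle, stroke `#008000` → score (S634, F1666). Machine vertices: (93.80,121.29) → (117.35,121.29) → (117.35,59.32) → (93.80,59.32) → (93.80,121.29). Closed: final G1 returns to the first vertex.

**Shape 3** — `<path>` closed polygon, stroke `#008000` → score (S634, F1666). Machine vertices: (21.22,128.11) → (81.73,48.44) → (14.33,146.42) → (181.33,154.01) → (19.85,51.30) → (21.22,128.11). Closed: final G1 returns to the first vertex.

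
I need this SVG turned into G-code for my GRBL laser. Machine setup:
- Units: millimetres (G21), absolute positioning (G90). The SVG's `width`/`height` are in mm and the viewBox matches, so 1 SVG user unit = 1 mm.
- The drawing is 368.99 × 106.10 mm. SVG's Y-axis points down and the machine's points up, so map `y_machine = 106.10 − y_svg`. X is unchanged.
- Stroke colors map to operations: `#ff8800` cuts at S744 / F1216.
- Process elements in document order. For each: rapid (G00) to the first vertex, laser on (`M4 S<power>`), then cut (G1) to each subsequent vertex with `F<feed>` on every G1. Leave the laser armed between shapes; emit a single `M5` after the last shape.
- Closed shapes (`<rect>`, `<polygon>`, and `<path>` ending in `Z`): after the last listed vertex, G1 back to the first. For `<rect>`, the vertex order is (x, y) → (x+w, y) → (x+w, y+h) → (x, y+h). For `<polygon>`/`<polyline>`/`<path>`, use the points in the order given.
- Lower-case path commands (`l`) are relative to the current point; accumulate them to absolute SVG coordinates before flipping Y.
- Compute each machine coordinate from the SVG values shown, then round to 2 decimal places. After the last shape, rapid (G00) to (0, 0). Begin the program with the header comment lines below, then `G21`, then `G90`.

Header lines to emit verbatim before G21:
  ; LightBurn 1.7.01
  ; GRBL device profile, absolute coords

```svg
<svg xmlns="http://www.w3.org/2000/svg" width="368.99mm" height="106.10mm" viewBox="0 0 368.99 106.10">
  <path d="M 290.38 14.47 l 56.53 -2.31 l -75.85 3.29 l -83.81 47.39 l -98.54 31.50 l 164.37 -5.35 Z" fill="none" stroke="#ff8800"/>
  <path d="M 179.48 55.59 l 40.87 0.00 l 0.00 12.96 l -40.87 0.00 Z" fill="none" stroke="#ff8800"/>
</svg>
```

Since the viewBox matches the mm dimensions, user units are millimetres directly. The only transform is the Y-flip y_m = 106.10 − y_svg.

Shape 1 is a closed polygon drawn with `<path>`. Its stroke #ff8800 means cut at S744, F1216. After flipping Y the toolpath is (290.38,91.63) → (346.91,93.94) → (271.06,90.65) → (187.25,43.26) → (88.71,11.76) → (253.08,17.11) → (290.38,91.63), returning to the start.

Shape 2 is a rectangle drawn with `<path>`. Its stroke #ff8800 means cut at S744, F1216. After flipping Y the toolpath is (179.48,50.51) → (220.35,50.51) → (220.35,37.55) → (179.48,37.55) → (179.48,50.51), returning to the start.

; LightBurn 1.7.01
; GRBL device profile, absolute coords
G21
G90
G00 X290.38 Y91.63
M4 S744
G1 X346.91 Y93.94 F1216
G1 X271.06 Y90.65 F1216
G1 X187.25 Y43.26 F1216
G1 X88.71 Y11.76 F1216
G1 X253.08 Y17.11 F1216
G1 X290.38 Y91.63 F1216
G00 X179.48 Y50.51
M4 S744
G1 X220.35 Y50.51 F1216
G1 X220.35 Y37.55 F1216
G1 X179.48 Y37.55 F1216
G1 X179.48 Y50.51 F1216
M5
G00 X0.00 Y0.00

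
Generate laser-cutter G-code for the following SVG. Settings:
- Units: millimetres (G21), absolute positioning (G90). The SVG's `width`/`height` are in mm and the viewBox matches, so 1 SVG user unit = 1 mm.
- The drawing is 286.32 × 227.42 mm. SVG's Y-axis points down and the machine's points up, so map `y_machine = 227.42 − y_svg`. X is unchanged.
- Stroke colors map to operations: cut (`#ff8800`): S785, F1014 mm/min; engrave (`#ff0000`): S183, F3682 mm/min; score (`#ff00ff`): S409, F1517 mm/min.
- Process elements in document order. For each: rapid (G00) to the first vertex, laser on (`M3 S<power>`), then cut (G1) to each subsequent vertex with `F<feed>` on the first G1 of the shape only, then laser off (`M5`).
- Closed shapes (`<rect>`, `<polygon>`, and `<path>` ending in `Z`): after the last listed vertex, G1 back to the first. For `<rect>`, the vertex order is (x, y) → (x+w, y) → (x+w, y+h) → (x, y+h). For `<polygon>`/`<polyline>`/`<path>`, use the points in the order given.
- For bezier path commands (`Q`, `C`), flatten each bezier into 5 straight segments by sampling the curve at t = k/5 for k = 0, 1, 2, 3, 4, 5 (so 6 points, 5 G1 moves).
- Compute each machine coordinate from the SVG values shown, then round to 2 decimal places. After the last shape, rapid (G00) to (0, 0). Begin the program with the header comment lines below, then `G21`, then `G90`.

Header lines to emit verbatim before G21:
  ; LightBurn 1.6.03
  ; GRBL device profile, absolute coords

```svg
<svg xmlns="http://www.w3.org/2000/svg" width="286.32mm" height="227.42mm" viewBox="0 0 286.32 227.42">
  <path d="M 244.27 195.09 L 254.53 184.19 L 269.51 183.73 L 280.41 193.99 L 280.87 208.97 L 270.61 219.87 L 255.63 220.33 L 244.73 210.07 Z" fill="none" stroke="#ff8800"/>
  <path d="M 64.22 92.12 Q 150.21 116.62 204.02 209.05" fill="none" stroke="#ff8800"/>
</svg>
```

; LightBurn 1.6.03
; GRBL device profile, absolute coords
G21
G90
G00 X244.27 Y32.33
M3 S785
G1 X254.53 Y43.23 F1014
G1 X269.51 Y43.69
G1 X280.41 Y33.43
G1 X280.87 Y18.45
G1 X270.61 Y7.55
G1 X255.63 Y7.09
G1 X244.73 Y17.35
G1 X244.27 Y32.33
M5
G00 X64.22 Y135.30
M3 S785
G1 X97.33 Y122.78 F1014
G1 X127.86 Y104.83
G1 X155.82 Y81.45
G1 X181.21 Y52.62
G1 X204.02 Y18.37
M5
G00 X0.00 Y0.00

1 u = 1 mm; y_m = 227.42 − y.

[1] `<path>` regular polygon, #ff8800→cut S785 F1014: (244.27,32.33) → (254.53,43.23) → (269.51,43.69) → (280.41,33.43) → (280.87,18.45) → (270.61,7.55) → (255.63,7.09) → (244.73,17.35) → (244.27,32.33) (closed)

[2] `<path>` quadratic bezier, #ff8800→cut S785 F1014: (64.22,135.30) → (97.33,122.78) → (127.86,104.83) → (155.82,81.45) → (181.21,52.62) → (204.02,18.37)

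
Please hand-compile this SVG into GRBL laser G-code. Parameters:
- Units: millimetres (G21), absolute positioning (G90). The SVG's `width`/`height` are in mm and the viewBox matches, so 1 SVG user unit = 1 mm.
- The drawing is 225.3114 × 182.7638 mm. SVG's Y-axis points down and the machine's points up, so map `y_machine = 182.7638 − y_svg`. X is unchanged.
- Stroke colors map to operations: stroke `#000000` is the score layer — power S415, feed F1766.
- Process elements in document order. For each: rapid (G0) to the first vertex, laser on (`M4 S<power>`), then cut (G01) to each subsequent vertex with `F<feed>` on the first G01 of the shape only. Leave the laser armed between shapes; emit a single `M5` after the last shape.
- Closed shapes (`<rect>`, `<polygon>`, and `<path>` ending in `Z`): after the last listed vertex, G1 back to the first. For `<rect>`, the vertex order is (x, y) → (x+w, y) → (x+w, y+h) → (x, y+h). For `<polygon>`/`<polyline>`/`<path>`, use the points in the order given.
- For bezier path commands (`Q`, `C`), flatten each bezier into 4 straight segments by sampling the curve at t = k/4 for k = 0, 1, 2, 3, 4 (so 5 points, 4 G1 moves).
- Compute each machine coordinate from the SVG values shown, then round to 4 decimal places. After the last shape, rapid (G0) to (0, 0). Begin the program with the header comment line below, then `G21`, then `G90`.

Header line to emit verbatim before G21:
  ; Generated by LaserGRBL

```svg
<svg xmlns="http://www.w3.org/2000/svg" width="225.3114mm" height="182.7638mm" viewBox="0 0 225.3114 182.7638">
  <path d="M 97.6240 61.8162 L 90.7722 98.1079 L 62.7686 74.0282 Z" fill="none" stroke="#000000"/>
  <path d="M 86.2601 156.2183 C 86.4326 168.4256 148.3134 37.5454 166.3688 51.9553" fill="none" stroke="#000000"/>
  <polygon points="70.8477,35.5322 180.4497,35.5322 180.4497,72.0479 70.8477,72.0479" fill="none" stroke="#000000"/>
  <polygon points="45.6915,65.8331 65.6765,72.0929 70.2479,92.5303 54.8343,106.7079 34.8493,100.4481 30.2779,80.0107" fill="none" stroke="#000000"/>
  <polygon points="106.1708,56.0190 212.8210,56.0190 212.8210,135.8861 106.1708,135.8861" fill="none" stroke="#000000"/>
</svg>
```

; Generated by LaserGRBL
G21
G90
G0 X97.6240 Y120.9476
M4 S415
G01 X90.7722 Y84.6559 F1766
G01 X62.7686 Y108.7356
G01 X97.6240 Y120.9476
G0 X86.2601 Y26.5455
M4 S415
G01 X96.3108 Y39.7130 F1766
G01 X119.6084 Y79.5030
G01 X146.2590 Y118.8799
G01 X166.3688 Y130.8085
G0 X70.8477 Y147.2316
M4 S415
G01 X180.4497 Y147.2316 F1766
G01 X180.4497 Y110.7159
G01 X70.8477 Y110.7159
G01 X70.8477 Y147.2316
G0 X45.6915 Y116.9307
M4 S415
G01 X65.6765 Y110.6709 F1766
G01 X70.2479 Y90.2335
G01 X54.8343 Y76.0559
G01 X34.8493 Y82.3157
G01 X30.2779 Y102.7531
G01 X45.6915 Y116.9307
G0 X106.1708 Y126.7448
M4 S415
G01 X212.8210 Y126.7448 F1766
G01 X212.8210 Y46.8777
G01 X106.1708 Y46.8777
G01 X106.1708 Y126.7448
M5
G0 X0.0000 Y0.0000

Since the viewBox matches the mm dimensions, user units are millimetres directly. The only transform is the Y-flip y_m = 182.7638 − y_svg.

Shape 1 is a regular polygon drawn with `<path>`. Its stroke #000000 means score at S415, F1766. After flipping Y the toolpath is (97.6240,120.9476) → (90.7722,84.6559) → (62.7686,108.7356) → (97.6240,120.9476), returning to the start.

Shape 2 is a cubic bezier drawn with `<path>`. Its stroke #000000 means score at S415, F1766. After flipping Y the toolpath is (86.2601,26.5455) → (96.3108,39.7130) → (119.6084,79.5030) → (146.2590,118.8799) → (166.3688,130.8085).

Shape 3 is a rectangle drawn with `<polygon>`. Its stroke #000000 means score at S415, F1766. After flipping Y the toolpath is (70.8477,147.2316) → (180.4497,147.2316) → (180.4497,110.7159) → (70.8477,110.7159) → (70.8477,147.2316), returning to the start.

Shape 4 is a regular polygon drawn with `<polygon>`. Its stroke #000000 means score at S415, F1766. After flipping Y the toolpath is (45.6915,116.9307) → (65.6765,110.6709) → (70.2479,90.2335) → (54.8343,76.0559) → (34.8493,82.3157) → (30.2779,102.7531) → (45.6915,116.9307), returning to the start.

Shape 5 is a rectangle drawn with `<polygon>`. Its stroke #000000 means score at S415, F1766. After flipping Y the toolpath is (106.1708,126.7448) → (212.8210,126.7448) → (212.8210,46.8777) → (106.1708,46.8777) → (106.1708,126.7448), returning to the start.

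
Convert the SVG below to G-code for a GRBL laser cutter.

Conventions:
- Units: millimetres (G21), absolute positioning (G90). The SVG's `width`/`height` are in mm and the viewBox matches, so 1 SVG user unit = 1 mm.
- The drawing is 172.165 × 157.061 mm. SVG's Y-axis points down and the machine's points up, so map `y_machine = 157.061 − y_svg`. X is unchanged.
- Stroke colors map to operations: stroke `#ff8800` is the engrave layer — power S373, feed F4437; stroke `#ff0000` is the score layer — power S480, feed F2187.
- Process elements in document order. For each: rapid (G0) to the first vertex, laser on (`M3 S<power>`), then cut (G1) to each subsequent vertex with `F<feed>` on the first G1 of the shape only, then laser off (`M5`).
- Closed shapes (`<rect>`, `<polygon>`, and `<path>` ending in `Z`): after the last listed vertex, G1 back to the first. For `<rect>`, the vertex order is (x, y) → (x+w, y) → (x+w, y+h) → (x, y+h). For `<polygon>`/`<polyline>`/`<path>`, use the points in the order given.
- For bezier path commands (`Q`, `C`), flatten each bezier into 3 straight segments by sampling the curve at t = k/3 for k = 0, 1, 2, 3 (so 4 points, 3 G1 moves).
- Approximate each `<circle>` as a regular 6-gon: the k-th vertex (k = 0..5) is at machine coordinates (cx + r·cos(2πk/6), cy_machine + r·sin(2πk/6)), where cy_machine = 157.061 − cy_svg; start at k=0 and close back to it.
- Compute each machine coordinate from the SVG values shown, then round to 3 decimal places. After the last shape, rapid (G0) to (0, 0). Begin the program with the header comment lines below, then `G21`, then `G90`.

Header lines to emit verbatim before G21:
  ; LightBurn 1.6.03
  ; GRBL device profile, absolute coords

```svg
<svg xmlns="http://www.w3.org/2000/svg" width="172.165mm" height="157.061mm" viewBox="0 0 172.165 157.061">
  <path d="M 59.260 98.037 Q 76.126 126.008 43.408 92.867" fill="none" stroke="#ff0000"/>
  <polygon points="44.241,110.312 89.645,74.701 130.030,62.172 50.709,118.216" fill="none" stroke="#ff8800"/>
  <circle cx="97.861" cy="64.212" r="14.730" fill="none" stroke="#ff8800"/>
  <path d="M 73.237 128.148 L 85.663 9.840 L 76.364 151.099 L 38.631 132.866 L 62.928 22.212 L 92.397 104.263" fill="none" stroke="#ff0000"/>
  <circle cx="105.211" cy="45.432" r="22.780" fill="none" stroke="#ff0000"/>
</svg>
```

; LightBurn 1.6.03
; GRBL device profile, absolute coords
G21
G90
G0 X59.260 Y59.024
M3 S480
G1 X64.995 Y47.167 F2187
G1 X59.711 Y48.890
G1 X43.408 Y64.194
M5
G0 X44.241 Y46.749
M3 S373
G1 X89.645 Y82.360 F4437
G1 X130.030 Y94.889
G1 X50.709 Y38.845
G1 X44.241 Y46.749
M5
G0 X112.591 Y92.849
M3 S373
G1 X105.226 Y105.606 F4437
G1 X90.496 Y105.606
G1 X83.131 Y92.849
G1 X90.496 Y80.092
G1 X105.226 Y80.092
G1 X112.591 Y92.849
M5
G0 X73.237 Y28.913
M3 S480
G1 X85.663 Y147.221 F2187
G1 X76.364 Y5.962
G1 X38.631 Y24.195
G1 X62.928 Y134.849
G1 X92.397 Y52.798
M5
G0 X127.991 Y111.629
M3 S480
G1 X116.601 Y131.357 F2187
G1 X93.821 Y131.357
G1 X82.431 Y111.629
G1 X93.821 Y91.901
G1 X116.601 Y91.901
G1 X127.991 Y111.629
M5
G0 X0.000 Y0.000

Since the viewBox matches the mm dimensions, user units are millimetres directly. The only transform is the Y-flip y_m = 157.061 − y_svg.

Shape 1 is a quadratic bezier drawn with `<path>`. Its stroke #ff0000 means score at S480, F2187. After flipping Y the toolpath is (59.260,59.024) → (64.995,47.167) → (59.711,48.890) → (43.408,64.194).

Shape 2 is a closed polygon drawn with `<polygon>`. Its stroke #ff8800 means engrave at S373, F4437. After flipping Y the toolpath is (44.241,46.749) → (89.645,82.360) → (130.030,94.889) → (50.709,38.845) → (44.241,46.749), returning to the start.

Shape 3 is a circle drawn with `<circle>`. Its stroke #ff8800 means engrave at S373, F4437. After flipping Y the toolpath is (112.591,92.849) → (105.226,105.606) → (90.496,105.606) → (83.131,92.849) → (90.496,80.092) → (105.226,80.092) → (112.591,92.849), returning to the start.

Shape 4 is a open polyline drawn with `<path>`. Its stroke #ff0000 means score at S480, F2187. After flipping Y the toolpath is (73.237,28.913) → (85.663,147.221) → (76.364,5.962) → (38.631,24.195) → (62.928,134.849) → (92.397,52.798).

Shape 5 is a circle drawn with `<circle>`. Its stroke #ff0000 means score at S480, F2187. After flipping Y the toolpath is (127.991,111.629) → (116.601,131.357) → (93.821,131.357) → (82.431,111.629) → (93.821,91.901) → (116.601,91.901) → (127.991,111.629), returning to the start.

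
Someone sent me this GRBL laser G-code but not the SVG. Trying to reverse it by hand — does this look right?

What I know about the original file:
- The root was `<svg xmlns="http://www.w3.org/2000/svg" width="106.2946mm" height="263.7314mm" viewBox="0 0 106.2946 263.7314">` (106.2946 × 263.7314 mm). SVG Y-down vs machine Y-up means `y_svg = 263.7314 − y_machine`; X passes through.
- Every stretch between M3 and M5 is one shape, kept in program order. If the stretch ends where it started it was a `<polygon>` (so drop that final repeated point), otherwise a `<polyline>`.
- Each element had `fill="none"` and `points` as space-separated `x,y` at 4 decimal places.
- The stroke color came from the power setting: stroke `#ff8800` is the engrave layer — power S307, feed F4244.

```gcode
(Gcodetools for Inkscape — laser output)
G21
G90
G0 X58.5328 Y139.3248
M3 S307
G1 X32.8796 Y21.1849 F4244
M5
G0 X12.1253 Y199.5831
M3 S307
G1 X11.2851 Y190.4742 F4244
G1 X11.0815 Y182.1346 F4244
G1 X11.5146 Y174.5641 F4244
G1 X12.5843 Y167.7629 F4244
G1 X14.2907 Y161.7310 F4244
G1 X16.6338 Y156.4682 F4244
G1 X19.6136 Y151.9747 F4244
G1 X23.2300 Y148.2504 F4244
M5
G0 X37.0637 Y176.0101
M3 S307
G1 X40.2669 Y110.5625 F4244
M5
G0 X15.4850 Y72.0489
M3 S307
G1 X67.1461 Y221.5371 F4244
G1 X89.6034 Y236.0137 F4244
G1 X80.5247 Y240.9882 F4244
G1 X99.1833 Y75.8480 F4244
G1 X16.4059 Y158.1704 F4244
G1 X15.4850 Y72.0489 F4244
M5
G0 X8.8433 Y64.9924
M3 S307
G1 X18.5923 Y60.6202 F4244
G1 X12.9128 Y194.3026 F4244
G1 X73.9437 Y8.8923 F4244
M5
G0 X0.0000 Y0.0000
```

<svg xmlns="http://www.w3.org/2000/svg" width="106.2946mm" height="263.7314mm" viewBox="0 0 106.2946 263.7314">
  <polyline points="58.5328,124.4066 32.8796,242.5465" fill="none" stroke="#ff8800"/>
  <polyline points="12.1253,64.1483 11.2851,73.2572 11.0815,81.5968 11.5146,89.1673 12.5843,95.9685 14.2907,102.0004 16.6338,107.2632 19.6136,111.7567 23.2300,115.4810" fill="none" stroke="#ff8800"/>
  <polyline points="37.0637,87.7213 40.2669,153.1689" fill="none" stroke="#ff8800"/>
  <polygon points="15.4850,191.6825 67.1461,42.1943 89.6034,27.7177 80.5247,22.7432 99.1833,187.8834 16.4059,105.5610" fill="none" stroke="#ff8800"/>
  <polyline points="8.8433,198.7390 18.5923,203.1112 12.9128,69.4288 73.9437,254.8391" fill="none" stroke="#ff8800"/>
</svg>

y_svg = 263.7314 − y_m. Every run uses S307, so all elements get stroke `#ff8800` (engrave).

[1] open run; points: 58.5328,124.4066 32.8796,242.5465

[2] open run; points: 12.1253,64.1483 11.2851,73.2572 11.0815,81.5968 11.5146,89.1673 12.5843,95.9685 14.2907,102.0004 16.6338,107.2632 19.6136,111.7567 23.2300,115.4810

[3] open run; points: 37.0637,87.7213 40.2669,153.1689

[4] closed run; points: 15.4850,191.6825 67.1461,42.1943 89.6034,27.7177 80.5247,22.7432 99.1833,187.8834 16.4059,105.5610

[5] open run; points: 8.8433,198.7390 18.5923,203.1112 12.9128,69.4288 73.9437,254.8391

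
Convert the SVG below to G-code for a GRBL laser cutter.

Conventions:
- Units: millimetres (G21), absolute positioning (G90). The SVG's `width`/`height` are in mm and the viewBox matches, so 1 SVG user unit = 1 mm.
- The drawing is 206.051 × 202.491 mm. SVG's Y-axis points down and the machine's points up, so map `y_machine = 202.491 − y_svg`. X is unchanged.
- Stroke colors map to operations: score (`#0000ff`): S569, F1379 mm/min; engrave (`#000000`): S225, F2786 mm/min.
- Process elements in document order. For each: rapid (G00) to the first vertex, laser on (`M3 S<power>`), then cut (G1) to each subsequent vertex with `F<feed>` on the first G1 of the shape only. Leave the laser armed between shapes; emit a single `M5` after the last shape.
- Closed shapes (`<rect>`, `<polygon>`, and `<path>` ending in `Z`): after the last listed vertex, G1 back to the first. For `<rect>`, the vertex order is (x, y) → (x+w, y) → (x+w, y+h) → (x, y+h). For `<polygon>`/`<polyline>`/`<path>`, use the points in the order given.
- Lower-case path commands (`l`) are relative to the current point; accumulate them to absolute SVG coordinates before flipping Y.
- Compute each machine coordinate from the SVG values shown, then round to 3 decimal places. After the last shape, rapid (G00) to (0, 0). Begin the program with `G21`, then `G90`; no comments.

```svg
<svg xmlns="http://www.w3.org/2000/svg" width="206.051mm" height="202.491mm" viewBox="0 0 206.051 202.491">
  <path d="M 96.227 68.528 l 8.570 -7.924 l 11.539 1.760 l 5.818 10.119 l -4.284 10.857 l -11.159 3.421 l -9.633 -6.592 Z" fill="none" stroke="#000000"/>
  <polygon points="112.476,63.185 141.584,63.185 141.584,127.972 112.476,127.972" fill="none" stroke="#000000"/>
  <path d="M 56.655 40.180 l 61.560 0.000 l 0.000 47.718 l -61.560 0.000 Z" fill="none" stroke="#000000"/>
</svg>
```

G21
G90
G00 X96.227 Y133.963
M3 S225
G1 X104.797 Y141.887 F2786
G1 X116.336 Y140.127
G1 X122.154 Y130.008
G1 X117.870 Y119.151
G1 X106.711 Y115.730
G1 X97.078 Y122.322
G1 X96.227 Y133.963
G00 X112.476 Y139.306
M3 S225
G1 X141.584 Y139.306 F2786
G1 X141.584 Y74.519
G1 X112.476 Y74.519
G1 X112.476 Y139.306
G00 X56.655 Y162.311
M3 S225
G1 X118.215 Y162.311 F2786
G1 X118.215 Y114.593
G1 X56.655 Y114.593
G1 X56.655 Y162.311
M5
G00 X0.000 Y0.000

Since the viewBox matches the mm dimensions, user units are millimetres directly. The only transform is the Y-flip y_m = 202.491 − y_svg.

Shape 1 is a regular polygon drawn with `<path>`. Its stroke #000000 means engrave at S225, F2786. After flipping Y the toolpath is (96.227,133.963) → (104.797,141.887) → (116.336,140.127) → (122.154,130.008) → (117.870,119.151) → (106.711,115.730) → (97.078,122.322) → (96.227,133.963), returning to the start.

Shape 2 is a rectangle drawn with `<polygon>`. Its stroke #000000 means engrave at S225, F2786. After flipping Y the toolpath is (112.476,139.306) → (141.584,139.306) → (141.584,74.519) → (112.476,74.519) → (112.476,139.306), returning to the start.

Shape 3 is a rectangle drawn with `<path>`. Its stroke #000000 means engrave at S225, F2786. After flipping Y the toolpath is (56.655,162.311) → (118.215,162.311) → (118.215,114.593) → (56.655,114.593) → (56.655,162.311), returning to the start.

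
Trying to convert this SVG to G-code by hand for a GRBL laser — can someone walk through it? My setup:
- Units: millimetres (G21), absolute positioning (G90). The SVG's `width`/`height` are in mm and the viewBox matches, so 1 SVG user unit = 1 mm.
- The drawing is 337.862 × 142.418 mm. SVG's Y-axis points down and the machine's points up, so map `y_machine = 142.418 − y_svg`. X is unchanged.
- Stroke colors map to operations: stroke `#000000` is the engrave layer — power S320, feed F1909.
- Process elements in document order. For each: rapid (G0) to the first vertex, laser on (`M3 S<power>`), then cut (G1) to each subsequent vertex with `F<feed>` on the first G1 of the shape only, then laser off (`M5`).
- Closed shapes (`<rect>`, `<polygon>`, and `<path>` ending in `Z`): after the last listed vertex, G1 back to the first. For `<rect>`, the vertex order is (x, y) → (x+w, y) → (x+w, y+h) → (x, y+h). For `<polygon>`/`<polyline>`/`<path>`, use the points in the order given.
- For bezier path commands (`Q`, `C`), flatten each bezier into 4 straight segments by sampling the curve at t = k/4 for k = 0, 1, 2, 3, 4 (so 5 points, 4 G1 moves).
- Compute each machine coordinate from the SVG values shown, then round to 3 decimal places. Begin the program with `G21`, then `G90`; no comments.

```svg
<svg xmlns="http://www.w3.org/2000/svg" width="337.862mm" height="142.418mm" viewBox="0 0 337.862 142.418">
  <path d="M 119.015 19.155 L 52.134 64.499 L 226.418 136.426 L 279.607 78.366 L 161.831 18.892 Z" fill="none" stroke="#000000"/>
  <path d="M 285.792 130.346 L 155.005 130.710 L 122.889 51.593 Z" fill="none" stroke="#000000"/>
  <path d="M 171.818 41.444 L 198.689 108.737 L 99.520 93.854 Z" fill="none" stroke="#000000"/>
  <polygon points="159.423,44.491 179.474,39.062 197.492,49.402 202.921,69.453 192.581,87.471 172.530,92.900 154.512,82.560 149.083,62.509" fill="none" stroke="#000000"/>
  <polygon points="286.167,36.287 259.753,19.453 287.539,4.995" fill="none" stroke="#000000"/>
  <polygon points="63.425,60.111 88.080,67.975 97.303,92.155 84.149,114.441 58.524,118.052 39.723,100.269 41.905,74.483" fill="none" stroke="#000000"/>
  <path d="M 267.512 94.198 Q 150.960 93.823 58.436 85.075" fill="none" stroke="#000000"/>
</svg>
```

Since the viewBox matches the mm dimensions, user units are millimetres directly. The only transform is the Y-flip y_m = 142.418 − y_svg.

Shape 1 is a closed polygon drawn with `<path>`. Its stroke #000000 means engrave at S320, F1909. After flipping Y the toolpath is (119.015,123.263) → (52.134,77.919) → (226.418,5.992) → (279.607,64.052) → (161.831,123.526) → (119.015,123.263), returning to the start.

Shape 2 is a closed polygon drawn with `<path>`. Its stroke #000000 means engrave at S320, F1909. After flipping Y the toolpath is (285.792,12.072) → (155.005,11.708) → (122.889,90.825) → (285.792,12.072), returning to the start.

Shape 3 is a closed polygon drawn with `<path>`. Its stroke #000000 means engrave at S320, F1909. After flipping Y the toolpath is (171.818,100.974) → (198.689,33.681) → (99.520,48.564) → (171.818,100.974), returning to the start.

Shape 4 is a regular polygon drawn with `<polygon>`. Its stroke #000000 means engrave at S320, F1909. After flipping Y the toolpath is (159.423,97.927) → (179.474,103.356) → (197.492,93.016) → (202.921,72.965) → (192.581,54.947) → (172.530,49.518) → (154.512,59.858) → (149.083,79.909) → (159.423,97.927), returning to the start.

Shape 5 is a regular polygon drawn with `<polygon>`. Its stroke #000000 means engrave at S320, F1909. After flipping Y the toolpath is (286.167,106.131) → (259.753,122.965) → (287.539,137.423) → (286.167,106.131), returning to the start.

Shape 6 is a regular polygon drawn with `<polygon>`. Its stroke #000000 means engrave at S320, F1909. After flipping Y the toolpath is (63.425,82.307) → (88.080,74.443) → (97.303,50.263) → (84.149,27.977) → (58.524,24.366) → (39.723,42.149) → (41.905,67.935) → (63.425,82.307), returning to the start.

Shape 7 is a quadratic bezier drawn with `<path>`. Its stroke #000000 means engrave at S320, F1909. After flipping Y the toolpath is (267.512,48.220) → (210.738,48.931) → (156.967,50.688) → (106.200,53.492) → (58.436,57.343).

G21
G90
G0 X119.015 Y123.263
M3 S320
G1 X52.134 Y77.919 F1909
G1 X226.418 Y5.992
G1 X279.607 Y64.052
G1 X161.831 Y123.526
G1 X119.015 Y123.263
M5
G0 X285.792 Y12.072
M3 S320
G1 X155.005 Y11.708 F1909
G1 X122.889 Y90.825
G1 X285.792 Y12.072
M5
G0 X171.818 Y100.974
M3 S320
G1 X198.689 Y33.681 F1909
G1 X99.520 Y48.564
G1 X171.818 Y100.974
M5
G0 X159.423 Y97.927
M3 S320
G1 X179.474 Y103.356 F1909
G1 X197.492 Y93.016
G1 X202.921 Y72.965
G1 X192.581 Y54.947
G1 X172.530 Y49.518
G1 X154.512 Y59.858
G1 X149.083 Y79.909
G1 X159.423 Y97.927
M5
G0 X286.167 Y106.131
M3 S320
G1 X259.753 Y122.965 F1909
G1 X287.539 Y137.423
G1 X286.167 Y106.131
M5
G0 X63.425 Y82.307
M3 S320
G1 X88.080 Y74.443 F1909
G1 X97.303 Y50.263
G1 X84.149 Y27.977
G1 X58.524 Y24.366
G1 X39.723 Y42.149
G1 X41.905 Y67.935
G1 X63.425 Y82.307
M5
G0 X267.512 Y48.220
M3 S320
G1 X210.738 Y48.931 F1909
G1 X156.967 Y50.688
G1 X106.200 Y53.492
G1 X58.436 Y57.343
M5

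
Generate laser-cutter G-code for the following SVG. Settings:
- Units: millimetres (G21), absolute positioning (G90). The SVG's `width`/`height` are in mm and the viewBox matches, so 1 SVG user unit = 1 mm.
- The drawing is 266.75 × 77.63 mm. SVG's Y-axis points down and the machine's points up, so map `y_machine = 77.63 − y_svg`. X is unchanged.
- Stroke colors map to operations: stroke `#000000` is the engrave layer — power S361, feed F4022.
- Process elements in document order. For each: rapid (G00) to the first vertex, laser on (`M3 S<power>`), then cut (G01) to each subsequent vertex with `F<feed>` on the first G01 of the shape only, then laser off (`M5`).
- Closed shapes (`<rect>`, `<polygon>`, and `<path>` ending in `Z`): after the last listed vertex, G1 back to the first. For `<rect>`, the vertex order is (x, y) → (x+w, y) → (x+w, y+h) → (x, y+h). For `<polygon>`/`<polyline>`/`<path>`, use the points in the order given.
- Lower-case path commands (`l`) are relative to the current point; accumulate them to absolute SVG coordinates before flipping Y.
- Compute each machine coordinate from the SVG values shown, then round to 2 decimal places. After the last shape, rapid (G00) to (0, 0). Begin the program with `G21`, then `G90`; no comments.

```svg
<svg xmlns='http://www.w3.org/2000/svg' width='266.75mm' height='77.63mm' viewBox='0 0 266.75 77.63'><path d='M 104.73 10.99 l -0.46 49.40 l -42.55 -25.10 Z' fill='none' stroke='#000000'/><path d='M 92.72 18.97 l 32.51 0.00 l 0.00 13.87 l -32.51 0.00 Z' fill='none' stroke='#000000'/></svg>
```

viewBox `0 0 266.75 77.63` with mm width/height → 1 unit = 1 mm. Flip: y_m = 77.63 − y_svg.

**Shape 1** — `<path>` regular polygon, stroke `#000000` → engrave (S361, F4022). Machine vertices: (104.73,66.64) → (104.27,17.24) → (61.72,42.34) → (104.73,66.64). Closed: final G1 returns to the first vertex.

**Shape 2** — `<path>` rectangle, stroke `#000000` → engrave (S361, F4022). Machine vertices: (92.72,58.66) → (125.23,58.66) → (125.23,44.79) → (92.72,44.79) → (92.72,58.66). Closed: final G1 returns to the first vertex.

G21
G90
G00 X104.73 Y66.64
M3 S361
G01 X104.27 Y17.24 F4022
G01 X61.72 Y42.34
G01 X104.73 Y66.64
M5
G00 X92.72 Y58.66
M3 S361
G01 X125.23 Y58.66 F4022
G01 X125.23 Y44.79
G01 X92.72 Y44.79
G01 X92.72 Y58.66
M5
G00 X0.00 Y0.00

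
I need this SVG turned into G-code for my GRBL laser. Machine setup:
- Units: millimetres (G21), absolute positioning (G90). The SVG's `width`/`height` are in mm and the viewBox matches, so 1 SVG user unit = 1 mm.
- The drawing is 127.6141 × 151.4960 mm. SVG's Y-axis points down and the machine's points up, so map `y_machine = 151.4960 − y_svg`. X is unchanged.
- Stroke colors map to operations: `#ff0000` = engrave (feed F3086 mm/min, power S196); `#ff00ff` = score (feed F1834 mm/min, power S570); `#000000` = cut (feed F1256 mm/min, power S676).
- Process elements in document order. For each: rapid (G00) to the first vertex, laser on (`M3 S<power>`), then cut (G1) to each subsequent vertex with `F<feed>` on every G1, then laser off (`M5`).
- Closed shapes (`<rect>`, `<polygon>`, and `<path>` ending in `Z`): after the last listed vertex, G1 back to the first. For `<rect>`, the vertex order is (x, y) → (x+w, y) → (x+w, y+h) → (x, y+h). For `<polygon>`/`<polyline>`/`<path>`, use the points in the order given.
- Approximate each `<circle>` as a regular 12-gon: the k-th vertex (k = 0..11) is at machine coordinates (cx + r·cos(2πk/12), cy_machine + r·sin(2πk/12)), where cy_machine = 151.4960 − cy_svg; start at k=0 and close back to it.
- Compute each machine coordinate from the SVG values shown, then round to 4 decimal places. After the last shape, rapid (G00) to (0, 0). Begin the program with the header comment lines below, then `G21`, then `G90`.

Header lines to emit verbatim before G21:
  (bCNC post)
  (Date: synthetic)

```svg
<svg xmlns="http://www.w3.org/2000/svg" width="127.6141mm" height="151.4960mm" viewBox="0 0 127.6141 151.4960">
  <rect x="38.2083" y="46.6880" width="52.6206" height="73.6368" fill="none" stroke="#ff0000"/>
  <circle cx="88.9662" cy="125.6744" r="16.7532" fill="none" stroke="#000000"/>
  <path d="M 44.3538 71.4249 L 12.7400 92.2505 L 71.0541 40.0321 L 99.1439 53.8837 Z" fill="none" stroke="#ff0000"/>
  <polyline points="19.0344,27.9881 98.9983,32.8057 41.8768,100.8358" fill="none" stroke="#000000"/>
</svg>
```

(bCNC post)
(Date: synthetic)
G21
G90
G00 X38.2083 Y104.8080
M3 S196
G1 X90.8289 Y104.8080 F3086
G1 X90.8289 Y31.1712 F3086
G1 X38.2083 Y31.1712 F3086
G1 X38.2083 Y104.8080 F3086
M5
G00 X105.7194 Y25.8216
M3 S676
G1 X103.4749 Y34.1982 F1256
G1 X97.3428 Y40.3303 F1256
G1 X88.9662 Y42.5748 F1256
G1 X80.5896 Y40.3303 F1256
G1 X74.4575 Y34.1982 F1256
G1 X72.2130 Y25.8216 F1256
G1 X74.4575 Y17.4450 F1256
G1 X80.5896 Y11.3129 F1256
G1 X88.9662 Y9.0684 F1256
G1 X97.3428 Y11.3129 F1256
G1 X103.4749 Y17.4450 F1256
G1 X105.7194 Y25.8216 F1256
M5
G00 X44.3538 Y80.0711
M3 S196
G1 X12.7400 Y59.2455 F3086
G1 X71.0541 Y111.4639 F3086
G1 X99.1439 Y97.6123 F3086
G1 X44.3538 Y80.0711 F3086
M5
G00 X19.0344 Y123.5079
M3 S676
G1 X98.9983 Y118.6903 F1256
G1 X41.8768 Y50.6602 F1256
M5
G00 X0.0000 Y0.0000

Since the viewBox matches the mm dimensions, user units are millimetres directly. The only transform is the Y-flip y_m = 151.4960 − y_svg.

Shape 1 is a rectangle drawn with `<rect>`. Its stroke #ff0000 means engrave at S196, F3086. After flipping Y the toolpath is (38.2083,104.8080) → (90.8289,104.8080) → (90.8289,31.1712) → (38.2083,31.1712) → (38.2083,104.8080), returning to the start.

Shape 2 is a circle drawn with `<circle>`. Its stroke #000000 means cut at S676, F1256. After flipping Y the toolpath is (105.7194,25.8216) → (103.4749,34.1982) → (97.3428,40.3303) → (88.9662,42.5748) → (80.5896,40.3303) → (74.4575,34.1982) → (72.2130,25.8216) → (74.4575,17.4450) → (80.5896,11.3129) → (88.9662,9.0684) → (97.3428,11.3129) → (103.4749,17.4450) → (105.7194,25.8216), returning to the start.

Shape 3 is a closed polygon drawn with `<path>`. Its stroke #ff0000 means engrave at S196, F3086. After flipping Y the toolpath is (44.3538,80.0711) → (12.7400,59.2455) → (71.0541,111.4639) → (99.1439,97.6123) → (44.3538,80.0711), returning to the start.

Shape 4 is a open polyline drawn with `<polyline>`. Its stroke #000000 means cut at S676, F1256. After flipping Y the toolpath is (19.0344,123.5079) → (98.9983,118.6903) → (41.8768,50.6602).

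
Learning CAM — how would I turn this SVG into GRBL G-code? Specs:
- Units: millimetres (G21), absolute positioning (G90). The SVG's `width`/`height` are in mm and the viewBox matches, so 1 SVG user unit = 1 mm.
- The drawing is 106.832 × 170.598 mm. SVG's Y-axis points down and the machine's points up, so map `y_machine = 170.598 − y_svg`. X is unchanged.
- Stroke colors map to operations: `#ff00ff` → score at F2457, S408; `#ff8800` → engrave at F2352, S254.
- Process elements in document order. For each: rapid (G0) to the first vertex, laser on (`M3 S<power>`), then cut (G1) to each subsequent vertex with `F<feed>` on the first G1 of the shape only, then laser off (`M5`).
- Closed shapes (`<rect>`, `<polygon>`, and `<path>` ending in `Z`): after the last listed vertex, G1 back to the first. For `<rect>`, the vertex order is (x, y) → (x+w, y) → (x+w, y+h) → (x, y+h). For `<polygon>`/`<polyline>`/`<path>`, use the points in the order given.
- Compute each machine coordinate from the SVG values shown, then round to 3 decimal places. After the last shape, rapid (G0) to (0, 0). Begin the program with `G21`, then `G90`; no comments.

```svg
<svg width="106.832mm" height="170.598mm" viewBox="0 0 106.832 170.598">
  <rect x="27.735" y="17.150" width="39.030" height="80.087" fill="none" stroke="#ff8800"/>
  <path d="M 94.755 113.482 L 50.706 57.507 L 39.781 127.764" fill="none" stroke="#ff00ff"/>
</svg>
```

Since the viewBox matches the mm dimensions, user units are millimetres directly. The only transform is the Y-flip y_m = 170.598 − y_svg.

Shape 1 is a rectangle drawn with `<rect>`. Its stroke #ff8800 means engrave at S254, F2352. After flipping Y the toolpath is (27.735,153.448) → (66.765,153.448) → (66.765,73.361) → (27.735,73.361) → (27.735,153.448), returning to the start.

Shape 2 is a open polyline drawn with `<path>`. Its stroke #ff00ff means score at S408, F2457. After flipping Y the toolpath is (94.755,57.116) → (50.706,113.091) → (39.781,42.834).

G21
G90
G0 X27.735 Y153.448
M3 S254
G1 X66.765 Y153.448 F2352
G1 X66.765 Y73.361
G1 X27.735 Y73.361
G1 X27.735 Y153.448
M5
G0 X94.755 Y57.116
M3 S408
G1 X50.706 Y113.091 F2457
G1 X39.781 Y42.834
M5
G0 X0.000 Y0.000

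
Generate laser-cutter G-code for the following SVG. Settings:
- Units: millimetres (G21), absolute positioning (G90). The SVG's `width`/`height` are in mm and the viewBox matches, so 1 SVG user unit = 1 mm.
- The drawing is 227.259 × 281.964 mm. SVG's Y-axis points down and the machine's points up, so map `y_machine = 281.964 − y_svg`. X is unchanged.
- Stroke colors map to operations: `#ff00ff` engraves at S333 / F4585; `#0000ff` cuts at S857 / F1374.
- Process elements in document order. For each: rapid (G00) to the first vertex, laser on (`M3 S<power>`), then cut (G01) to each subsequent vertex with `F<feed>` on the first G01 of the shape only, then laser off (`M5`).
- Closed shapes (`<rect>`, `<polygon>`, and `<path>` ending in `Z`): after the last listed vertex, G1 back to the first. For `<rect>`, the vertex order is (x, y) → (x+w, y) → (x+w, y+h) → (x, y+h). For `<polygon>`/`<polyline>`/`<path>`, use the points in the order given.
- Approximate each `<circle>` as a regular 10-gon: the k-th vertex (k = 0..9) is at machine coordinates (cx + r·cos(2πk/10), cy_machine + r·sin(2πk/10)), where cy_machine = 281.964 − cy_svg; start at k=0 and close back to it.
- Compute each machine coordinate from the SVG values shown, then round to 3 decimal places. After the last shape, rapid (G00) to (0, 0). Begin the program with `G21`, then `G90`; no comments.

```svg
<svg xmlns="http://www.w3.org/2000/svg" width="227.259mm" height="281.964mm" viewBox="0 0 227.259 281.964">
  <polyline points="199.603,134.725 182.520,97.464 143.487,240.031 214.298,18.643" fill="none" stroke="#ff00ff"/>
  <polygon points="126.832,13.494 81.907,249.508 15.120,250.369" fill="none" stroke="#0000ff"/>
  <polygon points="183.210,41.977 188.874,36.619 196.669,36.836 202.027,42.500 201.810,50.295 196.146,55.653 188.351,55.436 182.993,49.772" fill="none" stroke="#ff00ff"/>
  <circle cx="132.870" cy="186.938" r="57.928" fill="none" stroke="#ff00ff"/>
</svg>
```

G21
G90
G00 X199.603 Y147.239
M3 S333
G01 X182.520 Y184.500 F4585
G01 X143.487 Y41.933
G01 X214.298 Y263.321
M5
G00 X126.832 Y268.470
M3 S857
G01 X81.907 Y32.456 F1374
G01 X15.120 Y31.595
G01 X126.832 Y268.470
M5
G00 X183.210 Y239.987
M3 S333
G01 X188.874 Y245.345 F4585
G01 X196.669 Y245.128
G01 X202.027 Y239.464
G01 X201.810 Y231.669
G01 X196.146 Y226.311
G01 X188.351 Y226.528
G01 X182.993 Y232.192
G01 X183.210 Y239.987
M5
G00 X190.798 Y95.026
M3 S333
G01 X179.735 Y129.075 F4585
G01 X150.771 Y150.119
G01 X114.969 Y150.119
G01 X86.005 Y129.075
G01 X74.942 Y95.026
G01 X86.005 Y60.977
G01 X114.969 Y39.933
G01 X150.771 Y39.933
G01 X179.735 Y60.977
G01 X190.798 Y95.026
M5
G00 X0.000 Y0.000

viewBox `0 0 227.259 281.964` with mm width/height → 1 unit = 1 mm. Flip: y_m = 281.964 − y_svg.

**Shape 1** — `<polyline>` open polyline, stroke `#ff00ff` → engrave (S333, F4585). Machine vertices: (199.603,147.239) → (182.520,184.500) → (143.487,41.933) → (214.298,263.321). Open path.

**Shape 2** — `<polygon>` closed polygon, stroke `#0000ff` → cut (S857, F1374). Machine vertices: (126.832,268.470) → (81.907,32.456) → (15.120,31.595) → (126.832,268.470). Closed: final G1 returns to the first vertex.

**Shape 3** — `<polygon>` regular polygon, stroke `#ff00ff` → engrave (S333, F4585). Machine vertices: (183.210,239.987) → (188.874,245.345) → (196.669,245.128) → (202.027,239.464) → (201.810,231.669) → (196.146,226.311) → (188.351,226.528) → (182.993,232.192) → (183.210,239.987). Closed: final G1 returns to the first vertex.

**Shape 4** — `<circle>` circle, stroke `#ff00ff` → engrave (S333, F4585). Machine vertices: (190.798,95.026) → (179.735,129.075) → (150.771,150.119) → (114.969,150.119) → (86.005,129.075) → (74.942,95.026) → (86.005,60.977) → (114.969,39.933) → (150.771,39.933) → (179.735,60.977) → (190.798,95.026). Closed: final G1 returns to the first vertex.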